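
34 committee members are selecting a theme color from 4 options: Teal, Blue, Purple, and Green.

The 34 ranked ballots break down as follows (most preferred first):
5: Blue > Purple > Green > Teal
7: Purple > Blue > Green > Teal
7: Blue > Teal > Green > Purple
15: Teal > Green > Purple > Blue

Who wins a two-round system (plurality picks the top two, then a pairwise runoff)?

Blue

Round 1 first-place votes: Teal 15, Blue 12, Purple 7, Green 0. Teal and Blue advance.
Runoff: Teal is ranked above Blue on 15 ballots, Blue above Teal on 19.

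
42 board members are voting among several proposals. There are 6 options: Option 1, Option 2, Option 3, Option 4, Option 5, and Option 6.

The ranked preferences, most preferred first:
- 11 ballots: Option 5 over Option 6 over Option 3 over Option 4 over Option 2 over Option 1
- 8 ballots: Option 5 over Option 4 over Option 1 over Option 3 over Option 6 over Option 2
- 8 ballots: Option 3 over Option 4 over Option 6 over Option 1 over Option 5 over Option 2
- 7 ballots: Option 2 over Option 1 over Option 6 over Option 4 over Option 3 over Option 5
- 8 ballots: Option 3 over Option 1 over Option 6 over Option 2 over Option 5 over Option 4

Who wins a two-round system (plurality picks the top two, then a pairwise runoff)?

Round 1 first-place votes: Option 1 0, Option 2 7, Option 3 16, Option 4 0, Option 5 19, Option 6 0. Option 5 and Option 3 advance.
Runoff: Option 5 is ranked above Option 3 on 19 ballots, Option 3 above Option 5 on 23.

Option 3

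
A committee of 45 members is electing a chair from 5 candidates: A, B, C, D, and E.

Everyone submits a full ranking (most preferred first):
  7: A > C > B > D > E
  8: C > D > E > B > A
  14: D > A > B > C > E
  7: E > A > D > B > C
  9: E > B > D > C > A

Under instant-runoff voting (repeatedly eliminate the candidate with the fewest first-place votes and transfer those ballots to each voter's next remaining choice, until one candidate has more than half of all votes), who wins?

Round 1: A 7, B 0, C 8, D 14, E 16. B eliminated.
Round 2: A 7, C 8, D 14, E 16. A eliminated.
Round 3: C 15, D 14, E 16. D eliminated.
Round 4: C 29, E 16. C has a majority (≥23).

C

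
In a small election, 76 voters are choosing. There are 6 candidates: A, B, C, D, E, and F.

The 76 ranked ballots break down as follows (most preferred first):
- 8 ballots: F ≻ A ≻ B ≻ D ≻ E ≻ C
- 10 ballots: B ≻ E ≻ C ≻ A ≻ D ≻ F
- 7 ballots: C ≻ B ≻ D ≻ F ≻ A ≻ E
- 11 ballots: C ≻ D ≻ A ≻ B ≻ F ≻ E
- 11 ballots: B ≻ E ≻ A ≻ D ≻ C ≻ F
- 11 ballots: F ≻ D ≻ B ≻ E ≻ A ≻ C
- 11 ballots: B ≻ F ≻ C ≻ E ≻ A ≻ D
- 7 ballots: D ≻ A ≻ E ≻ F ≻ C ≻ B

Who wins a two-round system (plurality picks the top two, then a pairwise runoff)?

B

Round 1 first-place votes: A 0, B 32, C 18, D 7, E 0, F 19. B and F advance.
Runoff: B is ranked above F on 50 ballots, F above B on 26.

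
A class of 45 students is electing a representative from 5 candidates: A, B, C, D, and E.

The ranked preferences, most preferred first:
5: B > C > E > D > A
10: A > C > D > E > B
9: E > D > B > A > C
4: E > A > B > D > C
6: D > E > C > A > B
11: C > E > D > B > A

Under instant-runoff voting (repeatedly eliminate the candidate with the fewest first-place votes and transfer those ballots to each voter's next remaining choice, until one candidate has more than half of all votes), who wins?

Round 1: A 10, B 5, C 11, D 6, E 13. B eliminated.
Round 2: A 10, C 16, D 6, E 13. D eliminated.
Round 3: A 10, C 16, E 19. A eliminated.
Round 4: C 26, E 19. C has a majority (≥23).

C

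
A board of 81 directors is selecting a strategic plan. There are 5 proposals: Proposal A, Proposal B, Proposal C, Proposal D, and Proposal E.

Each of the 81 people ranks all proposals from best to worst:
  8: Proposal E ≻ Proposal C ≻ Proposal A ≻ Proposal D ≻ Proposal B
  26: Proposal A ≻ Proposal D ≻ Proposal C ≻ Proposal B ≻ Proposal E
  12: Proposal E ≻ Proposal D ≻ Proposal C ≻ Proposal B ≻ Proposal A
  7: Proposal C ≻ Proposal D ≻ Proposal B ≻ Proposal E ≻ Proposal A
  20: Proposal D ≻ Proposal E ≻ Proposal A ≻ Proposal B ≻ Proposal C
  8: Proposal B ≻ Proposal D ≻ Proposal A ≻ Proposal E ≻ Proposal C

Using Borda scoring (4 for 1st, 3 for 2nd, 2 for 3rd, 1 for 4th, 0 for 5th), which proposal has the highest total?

Proposal D

Proposal A: 8×2 + 26×4 + 12×0 + 7×0 + 20×2 + 8×2 = 176
Proposal B: 8×0 + 26×1 + 12×1 + 7×2 + 20×1 + 8×4 = 104
Proposal C: 8×3 + 26×2 + 12×2 + 7×4 + 20×0 + 8×0 = 128
Proposal D: 8×1 + 26×3 + 12×3 + 7×3 + 20×4 + 8×3 = 247
Proposal E: 8×4 + 26×0 + 12×4 + 7×1 + 20×3 + 8×1 = 155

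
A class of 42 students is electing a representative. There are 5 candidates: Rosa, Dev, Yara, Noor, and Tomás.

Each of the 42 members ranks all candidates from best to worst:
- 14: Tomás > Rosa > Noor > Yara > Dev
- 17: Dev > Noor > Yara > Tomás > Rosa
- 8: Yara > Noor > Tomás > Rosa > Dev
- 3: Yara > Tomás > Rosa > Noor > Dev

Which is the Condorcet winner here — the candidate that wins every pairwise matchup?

Noor vs Rosa: 25–17
Noor vs Dev: 25–17
Noor vs Yara: 31–11
Noor vs Tomás: 25–17
Noor beats every other candidate.

Noor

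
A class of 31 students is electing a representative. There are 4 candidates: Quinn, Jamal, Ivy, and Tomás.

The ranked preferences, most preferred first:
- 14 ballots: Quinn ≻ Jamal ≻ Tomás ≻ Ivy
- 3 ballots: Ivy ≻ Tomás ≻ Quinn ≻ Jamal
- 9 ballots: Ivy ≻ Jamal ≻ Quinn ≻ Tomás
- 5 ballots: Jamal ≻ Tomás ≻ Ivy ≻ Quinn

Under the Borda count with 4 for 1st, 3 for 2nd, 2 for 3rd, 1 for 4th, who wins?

Jamal

Quinn: 14×4 + 3×2 + 9×2 + 5×1 = 85
Jamal: 14×3 + 3×1 + 9×3 + 5×4 = 92
Ivy: 14×1 + 3×4 + 9×4 + 5×2 = 72
Tomás: 14×2 + 3×3 + 9×1 + 5×3 = 61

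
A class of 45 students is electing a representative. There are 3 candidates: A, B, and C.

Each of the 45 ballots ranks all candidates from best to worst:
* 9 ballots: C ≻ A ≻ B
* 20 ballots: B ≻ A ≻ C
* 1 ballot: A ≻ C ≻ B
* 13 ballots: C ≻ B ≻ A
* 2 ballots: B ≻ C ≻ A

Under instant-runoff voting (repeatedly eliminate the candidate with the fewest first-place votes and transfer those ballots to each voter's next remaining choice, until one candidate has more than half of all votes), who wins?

Round 1: A 1, B 22, C 22. A eliminated.
Round 2: B 22, C 23. C has a majority (≥23).

C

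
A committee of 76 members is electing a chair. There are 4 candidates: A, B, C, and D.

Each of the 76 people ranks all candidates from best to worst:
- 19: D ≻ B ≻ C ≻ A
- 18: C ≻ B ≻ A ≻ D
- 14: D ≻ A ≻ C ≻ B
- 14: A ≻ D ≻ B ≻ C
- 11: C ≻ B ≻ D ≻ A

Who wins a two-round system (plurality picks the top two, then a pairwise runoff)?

Round 1 first-place votes: A 14, B 0, C 29, D 33. D and C advance.
Runoff: D is ranked above C on 47 ballots, C above D on 29.

D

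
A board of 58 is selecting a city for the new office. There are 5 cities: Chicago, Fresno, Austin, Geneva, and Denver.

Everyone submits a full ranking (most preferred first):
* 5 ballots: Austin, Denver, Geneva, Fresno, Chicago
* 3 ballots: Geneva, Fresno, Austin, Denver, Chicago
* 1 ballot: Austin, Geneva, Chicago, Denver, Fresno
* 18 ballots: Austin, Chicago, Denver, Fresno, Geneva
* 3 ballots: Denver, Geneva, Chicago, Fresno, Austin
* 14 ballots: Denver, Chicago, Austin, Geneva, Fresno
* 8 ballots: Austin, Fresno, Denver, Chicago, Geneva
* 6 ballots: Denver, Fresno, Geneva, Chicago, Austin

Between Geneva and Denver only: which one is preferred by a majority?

Geneva is ranked above Denver on 4 ballots; Denver above Geneva on 54.

Denver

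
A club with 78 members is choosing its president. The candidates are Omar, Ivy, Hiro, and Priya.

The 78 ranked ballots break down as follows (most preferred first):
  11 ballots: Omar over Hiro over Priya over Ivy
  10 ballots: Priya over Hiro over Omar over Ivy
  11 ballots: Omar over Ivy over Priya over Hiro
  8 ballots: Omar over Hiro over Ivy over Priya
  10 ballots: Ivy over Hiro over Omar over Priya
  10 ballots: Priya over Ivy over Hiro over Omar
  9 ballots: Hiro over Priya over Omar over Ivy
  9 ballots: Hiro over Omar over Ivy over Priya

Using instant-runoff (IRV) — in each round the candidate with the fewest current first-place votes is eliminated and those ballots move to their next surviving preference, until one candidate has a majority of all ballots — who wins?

Round 1: Omar 30, Ivy 10, Hiro 18, Priya 20. Ivy eliminated.
Round 2: Omar 30, Hiro 28, Priya 20. Priya eliminated.
Round 3: Omar 30, Hiro 48. Hiro has a majority (≥40).

Hiro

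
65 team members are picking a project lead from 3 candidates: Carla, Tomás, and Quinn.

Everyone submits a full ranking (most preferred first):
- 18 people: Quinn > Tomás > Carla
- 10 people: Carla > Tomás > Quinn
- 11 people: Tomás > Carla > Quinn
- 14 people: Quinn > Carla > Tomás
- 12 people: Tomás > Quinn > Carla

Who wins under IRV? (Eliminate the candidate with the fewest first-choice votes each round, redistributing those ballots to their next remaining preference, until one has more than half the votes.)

Round 1: Carla 10, Tomás 23, Quinn 32. Carla eliminated.
Round 2: Tomás 33, Quinn 32. Tomás has a majority (≥33).

Tomás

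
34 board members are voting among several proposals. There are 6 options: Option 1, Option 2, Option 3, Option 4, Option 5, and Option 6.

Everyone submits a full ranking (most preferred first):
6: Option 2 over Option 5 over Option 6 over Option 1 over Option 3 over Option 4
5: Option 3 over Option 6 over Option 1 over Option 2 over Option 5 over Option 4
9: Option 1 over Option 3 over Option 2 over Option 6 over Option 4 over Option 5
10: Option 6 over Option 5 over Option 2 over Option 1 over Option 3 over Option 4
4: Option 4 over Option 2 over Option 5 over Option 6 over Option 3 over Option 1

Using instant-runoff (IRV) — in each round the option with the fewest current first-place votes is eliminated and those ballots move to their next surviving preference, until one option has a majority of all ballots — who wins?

Round 1: Option 1 9, Option 2 6, Option 3 5, Option 4 4, Option 5 0, Option 6 10. Option 5 eliminated.
Round 2: Option 1 9, Option 2 6, Option 3 5, Option 4 4, Option 6 10. Option 4 eliminated.
Round 3: Option 1 9, Option 2 10, Option 3 5, Option 6 10. Option 3 eliminated.
Round 4: Option 1 9, Option 2 10, Option 6 15. Option 1 eliminated.
Round 5: Option 2 19, Option 6 15. Option 2 has a majority (≥18).

Option 2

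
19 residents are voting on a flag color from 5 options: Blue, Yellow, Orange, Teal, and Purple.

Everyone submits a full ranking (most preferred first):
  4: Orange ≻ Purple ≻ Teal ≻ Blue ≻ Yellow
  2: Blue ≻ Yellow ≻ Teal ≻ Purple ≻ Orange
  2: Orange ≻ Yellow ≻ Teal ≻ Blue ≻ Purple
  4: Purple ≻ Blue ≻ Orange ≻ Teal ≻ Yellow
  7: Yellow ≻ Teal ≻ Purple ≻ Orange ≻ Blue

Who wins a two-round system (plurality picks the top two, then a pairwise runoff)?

Round 1 first-place votes: Blue 2, Yellow 7, Orange 6, Teal 0, Purple 4. Yellow and Orange advance.
Runoff: Yellow is ranked above Orange on 9 ballots, Orange above Yellow on 10.

Orange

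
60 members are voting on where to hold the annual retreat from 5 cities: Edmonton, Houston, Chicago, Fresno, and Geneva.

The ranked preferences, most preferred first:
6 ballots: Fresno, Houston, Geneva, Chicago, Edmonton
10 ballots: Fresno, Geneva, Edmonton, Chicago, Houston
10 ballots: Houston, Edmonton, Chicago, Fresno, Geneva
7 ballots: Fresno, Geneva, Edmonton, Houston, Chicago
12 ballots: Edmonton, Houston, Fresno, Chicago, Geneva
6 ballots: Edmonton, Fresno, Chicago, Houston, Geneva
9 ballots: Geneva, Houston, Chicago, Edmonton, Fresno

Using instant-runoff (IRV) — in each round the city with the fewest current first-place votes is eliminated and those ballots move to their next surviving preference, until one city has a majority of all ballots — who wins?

Houston

Round 1: Edmonton 18, Houston 10, Chicago 0, Fresno 23, Geneva 9. Chicago eliminated.
Round 2: Edmonton 18, Houston 10, Fresno 23, Geneva 9. Geneva eliminated.
Round 3: Edmonton 18, Houston 19, Fresno 23. Edmonton eliminated.
Round 4: Houston 31, Fresno 29. Houston has a majority (≥31).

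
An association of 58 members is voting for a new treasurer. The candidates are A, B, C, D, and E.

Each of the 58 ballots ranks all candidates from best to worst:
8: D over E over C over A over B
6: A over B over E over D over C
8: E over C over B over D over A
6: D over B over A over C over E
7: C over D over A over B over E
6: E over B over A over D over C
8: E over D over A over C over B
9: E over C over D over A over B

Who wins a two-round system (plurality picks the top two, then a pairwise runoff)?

Round 1 first-place votes: A 6, B 0, C 7, D 14, E 31. E and D advance.
Runoff: E is ranked above D on 37 ballots, D above E on 21.

E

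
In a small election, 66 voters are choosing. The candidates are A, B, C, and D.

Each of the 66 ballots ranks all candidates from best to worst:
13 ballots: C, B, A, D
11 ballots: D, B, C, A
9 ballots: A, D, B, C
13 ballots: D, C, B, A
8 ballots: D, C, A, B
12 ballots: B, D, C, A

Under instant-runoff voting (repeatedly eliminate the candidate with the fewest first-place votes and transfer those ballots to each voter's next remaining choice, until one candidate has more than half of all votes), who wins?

Round 1: A 9, B 12, C 13, D 32. A eliminated.
Round 2: B 12, C 13, D 41. D has a majority (≥34).

D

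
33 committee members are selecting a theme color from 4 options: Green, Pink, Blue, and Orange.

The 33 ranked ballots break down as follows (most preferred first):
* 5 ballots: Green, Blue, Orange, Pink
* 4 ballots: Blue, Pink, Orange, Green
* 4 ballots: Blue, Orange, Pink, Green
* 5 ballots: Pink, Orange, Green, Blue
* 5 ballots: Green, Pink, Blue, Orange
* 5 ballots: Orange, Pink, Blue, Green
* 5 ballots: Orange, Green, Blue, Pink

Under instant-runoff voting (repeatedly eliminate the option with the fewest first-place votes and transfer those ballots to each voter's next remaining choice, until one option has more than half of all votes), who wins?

Round 1: Green 10, Pink 5, Blue 8, Orange 10. Pink eliminated.
Round 2: Green 10, Blue 8, Orange 15. Blue eliminated.
Round 3: Green 10, Orange 23. Orange has a majority (≥17).

Orange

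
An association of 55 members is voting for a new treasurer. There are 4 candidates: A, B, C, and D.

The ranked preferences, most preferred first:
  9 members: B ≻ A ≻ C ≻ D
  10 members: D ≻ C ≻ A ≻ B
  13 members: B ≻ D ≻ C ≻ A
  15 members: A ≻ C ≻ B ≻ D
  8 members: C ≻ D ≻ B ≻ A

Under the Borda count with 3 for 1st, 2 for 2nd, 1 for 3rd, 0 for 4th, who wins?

C

A: 9×2 + 10×1 + 13×0 + 15×3 + 8×0 = 73
B: 9×3 + 10×0 + 13×3 + 15×1 + 8×1 = 89
C: 9×1 + 10×2 + 13×1 + 15×2 + 8×3 = 96
D: 9×0 + 10×3 + 13×2 + 15×0 + 8×2 = 72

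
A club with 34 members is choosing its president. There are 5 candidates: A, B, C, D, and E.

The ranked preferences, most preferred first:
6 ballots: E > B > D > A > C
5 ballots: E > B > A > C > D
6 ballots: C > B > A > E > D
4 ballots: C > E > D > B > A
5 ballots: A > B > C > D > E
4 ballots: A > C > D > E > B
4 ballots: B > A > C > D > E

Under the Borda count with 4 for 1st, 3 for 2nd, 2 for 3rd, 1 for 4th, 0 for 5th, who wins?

B

A: 6×1 + 5×2 + 6×2 + 4×0 + 5×4 + 4×4 + 4×3 = 76
B: 6×3 + 5×3 + 6×3 + 4×1 + 5×3 + 4×0 + 4×4 = 86
C: 6×0 + 5×1 + 6×4 + 4×4 + 5×2 + 4×3 + 4×2 = 75
D: 6×2 + 5×0 + 6×0 + 4×2 + 5×1 + 4×2 + 4×1 = 37
E: 6×4 + 5×4 + 6×1 + 4×3 + 5×0 + 4×1 + 4×0 = 66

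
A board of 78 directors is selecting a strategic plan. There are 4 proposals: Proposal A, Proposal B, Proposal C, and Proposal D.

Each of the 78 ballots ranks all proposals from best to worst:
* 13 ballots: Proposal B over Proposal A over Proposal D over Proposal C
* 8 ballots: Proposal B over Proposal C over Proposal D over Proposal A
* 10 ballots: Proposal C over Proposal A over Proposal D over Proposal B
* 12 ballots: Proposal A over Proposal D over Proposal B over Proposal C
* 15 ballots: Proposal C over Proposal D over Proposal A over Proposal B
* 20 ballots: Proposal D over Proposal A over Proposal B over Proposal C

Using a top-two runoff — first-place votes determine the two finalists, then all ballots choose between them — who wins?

Proposal B

Round 1 first-place votes: Proposal A 12, Proposal B 21, Proposal C 25, Proposal D 20. Proposal C and Proposal B advance.
Runoff: Proposal C is ranked above Proposal B on 25 ballots, Proposal B above Proposal C on 53.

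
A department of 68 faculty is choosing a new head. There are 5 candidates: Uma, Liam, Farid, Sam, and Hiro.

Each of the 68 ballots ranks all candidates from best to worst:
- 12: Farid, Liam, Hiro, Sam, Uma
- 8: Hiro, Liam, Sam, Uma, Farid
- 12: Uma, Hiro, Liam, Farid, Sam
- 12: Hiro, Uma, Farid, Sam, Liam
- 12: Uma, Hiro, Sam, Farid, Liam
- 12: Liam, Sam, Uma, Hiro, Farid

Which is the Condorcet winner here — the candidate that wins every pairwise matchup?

Uma

Uma vs Liam: 36–32
Uma vs Farid: 56–12
Uma vs Sam: 36–32
Uma vs Hiro: 36–32
Uma beats every other candidate.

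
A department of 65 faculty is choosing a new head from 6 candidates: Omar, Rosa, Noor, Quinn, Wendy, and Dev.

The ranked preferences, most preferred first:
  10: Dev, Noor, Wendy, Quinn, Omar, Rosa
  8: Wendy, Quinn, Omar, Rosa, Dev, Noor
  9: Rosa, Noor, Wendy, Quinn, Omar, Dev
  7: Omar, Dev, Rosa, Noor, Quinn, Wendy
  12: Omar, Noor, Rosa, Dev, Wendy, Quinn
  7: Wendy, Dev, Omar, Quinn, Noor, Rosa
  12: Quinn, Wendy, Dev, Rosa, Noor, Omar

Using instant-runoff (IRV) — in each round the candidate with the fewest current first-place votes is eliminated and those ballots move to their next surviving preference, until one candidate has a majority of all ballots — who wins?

Wendy

Round 1: Omar 19, Rosa 9, Noor 0, Quinn 12, Wendy 15, Dev 10. Noor eliminated.
Round 2: Omar 19, Rosa 9, Quinn 12, Wendy 15, Dev 10. Rosa eliminated.
Round 3: Omar 19, Quinn 12, Wendy 24, Dev 10. Dev eliminated.
Round 4: Omar 19, Quinn 12, Wendy 34. Wendy has a majority (≥33).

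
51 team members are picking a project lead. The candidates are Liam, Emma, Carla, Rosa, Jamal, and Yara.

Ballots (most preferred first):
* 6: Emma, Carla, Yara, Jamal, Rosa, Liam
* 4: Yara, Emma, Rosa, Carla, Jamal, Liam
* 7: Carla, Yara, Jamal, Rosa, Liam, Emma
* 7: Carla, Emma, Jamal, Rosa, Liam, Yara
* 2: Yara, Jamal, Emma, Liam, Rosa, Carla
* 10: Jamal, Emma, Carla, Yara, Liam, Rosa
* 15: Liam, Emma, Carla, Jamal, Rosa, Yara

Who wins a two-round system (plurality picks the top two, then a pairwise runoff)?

Round 1 first-place votes: Liam 15, Emma 6, Carla 14, Rosa 0, Jamal 10, Yara 6. Liam and Carla advance.
Runoff: Liam is ranked above Carla on 17 ballots, Carla above Liam on 34.

Carla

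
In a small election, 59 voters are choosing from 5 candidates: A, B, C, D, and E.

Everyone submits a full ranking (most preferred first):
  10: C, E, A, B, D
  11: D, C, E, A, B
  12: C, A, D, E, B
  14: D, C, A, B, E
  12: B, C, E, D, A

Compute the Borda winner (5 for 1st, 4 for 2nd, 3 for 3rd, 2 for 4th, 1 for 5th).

C

A: 10×3 + 11×2 + 12×4 + 14×3 + 12×1 = 154
B: 10×2 + 11×1 + 12×1 + 14×2 + 12×5 = 131
C: 10×5 + 11×4 + 12×5 + 14×4 + 12×4 = 258
D: 10×1 + 11×5 + 12×3 + 14×5 + 12×2 = 195
E: 10×4 + 11×3 + 12×2 + 14×1 + 12×3 = 147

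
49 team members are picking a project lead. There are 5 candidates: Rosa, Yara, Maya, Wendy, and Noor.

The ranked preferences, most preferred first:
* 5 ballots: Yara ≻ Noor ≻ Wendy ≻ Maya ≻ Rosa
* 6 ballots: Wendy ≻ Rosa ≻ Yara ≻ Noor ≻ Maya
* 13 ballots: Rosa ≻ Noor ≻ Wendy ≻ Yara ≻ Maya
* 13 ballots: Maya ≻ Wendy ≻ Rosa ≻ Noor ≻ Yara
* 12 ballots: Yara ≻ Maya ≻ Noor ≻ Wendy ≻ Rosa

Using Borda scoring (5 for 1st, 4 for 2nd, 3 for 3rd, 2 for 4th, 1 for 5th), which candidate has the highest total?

Wendy

Rosa: 5×1 + 6×4 + 13×5 + 13×3 + 12×1 = 145
Yara: 5×5 + 6×3 + 13×2 + 13×1 + 12×5 = 142
Maya: 5×2 + 6×1 + 13×1 + 13×5 + 12×4 = 142
Wendy: 5×3 + 6×5 + 13×3 + 13×4 + 12×2 = 160
Noor: 5×4 + 6×2 + 13×4 + 13×2 + 12×3 = 146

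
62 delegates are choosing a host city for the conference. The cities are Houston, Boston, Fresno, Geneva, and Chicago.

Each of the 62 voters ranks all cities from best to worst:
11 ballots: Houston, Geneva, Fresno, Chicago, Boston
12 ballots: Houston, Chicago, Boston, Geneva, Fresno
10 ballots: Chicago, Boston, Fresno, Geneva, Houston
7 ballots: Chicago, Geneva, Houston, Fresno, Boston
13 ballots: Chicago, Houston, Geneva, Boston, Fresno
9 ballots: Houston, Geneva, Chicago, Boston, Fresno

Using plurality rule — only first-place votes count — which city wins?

Houston

First-place votes: Houston 32, Boston 0, Fresno 0, Geneva 0, Chicago 30.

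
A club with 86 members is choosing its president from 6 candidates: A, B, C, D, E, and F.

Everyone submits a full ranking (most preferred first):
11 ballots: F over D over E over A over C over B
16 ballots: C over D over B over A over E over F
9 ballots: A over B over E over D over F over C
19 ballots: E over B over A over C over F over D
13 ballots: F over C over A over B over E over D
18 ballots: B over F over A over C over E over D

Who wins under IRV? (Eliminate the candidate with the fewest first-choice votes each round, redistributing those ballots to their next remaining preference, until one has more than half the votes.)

Round 1: A 9, B 18, C 16, D 0, E 19, F 24. D eliminated.
Round 2: A 9, B 18, C 16, E 19, F 24. A eliminated.
Round 3: B 27, C 16, E 19, F 24. C eliminated.
Round 4: B 43, E 19, F 24. E eliminated.
Round 5: B 62, F 24. B has a majority (≥44).

B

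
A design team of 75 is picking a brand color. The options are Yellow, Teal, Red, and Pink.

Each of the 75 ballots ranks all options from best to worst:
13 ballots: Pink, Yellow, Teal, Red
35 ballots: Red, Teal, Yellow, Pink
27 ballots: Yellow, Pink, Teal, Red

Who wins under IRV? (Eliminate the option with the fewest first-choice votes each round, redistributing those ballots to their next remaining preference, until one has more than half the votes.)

Yellow

Round 1: Yellow 27, Teal 0, Red 35, Pink 13. Teal eliminated.
Round 2: Yellow 27, Red 35, Pink 13. Pink eliminated.
Round 3: Yellow 40, Red 35. Yellow has a majority (≥38).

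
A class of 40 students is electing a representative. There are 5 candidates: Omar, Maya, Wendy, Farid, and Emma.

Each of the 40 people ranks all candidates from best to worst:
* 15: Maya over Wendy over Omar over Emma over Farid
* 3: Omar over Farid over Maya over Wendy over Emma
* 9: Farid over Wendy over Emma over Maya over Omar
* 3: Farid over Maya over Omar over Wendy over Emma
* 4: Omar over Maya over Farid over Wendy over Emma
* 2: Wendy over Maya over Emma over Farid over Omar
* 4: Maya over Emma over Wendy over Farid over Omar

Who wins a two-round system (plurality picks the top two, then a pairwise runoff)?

Maya

Round 1 first-place votes: Omar 7, Maya 19, Wendy 2, Farid 12, Emma 0. Maya and Farid advance.
Runoff: Maya is ranked above Farid on 25 ballots, Farid above Maya on 15.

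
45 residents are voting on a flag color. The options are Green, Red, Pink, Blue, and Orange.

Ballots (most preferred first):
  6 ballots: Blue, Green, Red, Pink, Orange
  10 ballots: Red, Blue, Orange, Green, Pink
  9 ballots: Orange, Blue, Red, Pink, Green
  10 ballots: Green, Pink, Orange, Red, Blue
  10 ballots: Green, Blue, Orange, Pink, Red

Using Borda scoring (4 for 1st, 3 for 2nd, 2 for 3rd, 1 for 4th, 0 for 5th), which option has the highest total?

Blue

Green: 6×3 + 10×1 + 9×0 + 10×4 + 10×4 = 108
Red: 6×2 + 10×4 + 9×2 + 10×1 + 10×0 = 80
Pink: 6×1 + 10×0 + 9×1 + 10×3 + 10×1 = 55
Blue: 6×4 + 10×3 + 9×3 + 10×0 + 10×3 = 111
Orange: 6×0 + 10×2 + 9×4 + 10×2 + 10×2 = 96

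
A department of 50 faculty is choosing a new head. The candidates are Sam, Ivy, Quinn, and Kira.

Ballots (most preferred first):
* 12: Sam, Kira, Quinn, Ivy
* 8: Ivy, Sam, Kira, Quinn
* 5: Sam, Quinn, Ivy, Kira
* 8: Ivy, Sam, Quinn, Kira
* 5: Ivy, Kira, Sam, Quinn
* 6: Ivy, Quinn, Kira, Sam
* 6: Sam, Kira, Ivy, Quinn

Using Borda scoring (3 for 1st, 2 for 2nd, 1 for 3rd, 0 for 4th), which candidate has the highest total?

Sam: 12×3 + 8×2 + 5×3 + 8×2 + 5×1 + 6×0 + 6×3 = 106
Ivy: 12×0 + 8×3 + 5×1 + 8×3 + 5×3 + 6×3 + 6×1 = 92
Quinn: 12×1 + 8×0 + 5×2 + 8×1 + 5×0 + 6×2 + 6×0 = 42
Kira: 12×2 + 8×1 + 5×0 + 8×0 + 5×2 + 6×1 + 6×2 = 60

Sam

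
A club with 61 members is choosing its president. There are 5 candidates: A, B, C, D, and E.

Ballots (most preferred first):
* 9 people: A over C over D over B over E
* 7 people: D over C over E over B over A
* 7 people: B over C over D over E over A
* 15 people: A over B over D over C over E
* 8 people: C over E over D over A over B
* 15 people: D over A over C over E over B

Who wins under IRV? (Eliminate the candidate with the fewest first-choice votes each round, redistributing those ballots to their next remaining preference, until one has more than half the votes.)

Round 1: A 24, B 7, C 8, D 22, E 0. E eliminated.
Round 2: A 24, B 7, C 8, D 22. B eliminated.
Round 3: A 24, C 15, D 22. C eliminated.
Round 4: A 24, D 37. D has a majority (≥31).

D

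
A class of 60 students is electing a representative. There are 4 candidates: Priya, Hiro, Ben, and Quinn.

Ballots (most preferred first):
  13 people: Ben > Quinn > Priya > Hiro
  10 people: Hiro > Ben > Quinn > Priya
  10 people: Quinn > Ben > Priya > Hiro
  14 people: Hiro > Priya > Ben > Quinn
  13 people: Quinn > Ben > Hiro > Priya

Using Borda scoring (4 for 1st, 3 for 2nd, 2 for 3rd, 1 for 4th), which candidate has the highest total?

Ben

Priya: 13×2 + 10×1 + 10×2 + 14×3 + 13×1 = 111
Hiro: 13×1 + 10×4 + 10×1 + 14×4 + 13×2 = 145
Ben: 13×4 + 10×3 + 10×3 + 14×2 + 13×3 = 179
Quinn: 13×3 + 10×2 + 10×4 + 14×1 + 13×4 = 165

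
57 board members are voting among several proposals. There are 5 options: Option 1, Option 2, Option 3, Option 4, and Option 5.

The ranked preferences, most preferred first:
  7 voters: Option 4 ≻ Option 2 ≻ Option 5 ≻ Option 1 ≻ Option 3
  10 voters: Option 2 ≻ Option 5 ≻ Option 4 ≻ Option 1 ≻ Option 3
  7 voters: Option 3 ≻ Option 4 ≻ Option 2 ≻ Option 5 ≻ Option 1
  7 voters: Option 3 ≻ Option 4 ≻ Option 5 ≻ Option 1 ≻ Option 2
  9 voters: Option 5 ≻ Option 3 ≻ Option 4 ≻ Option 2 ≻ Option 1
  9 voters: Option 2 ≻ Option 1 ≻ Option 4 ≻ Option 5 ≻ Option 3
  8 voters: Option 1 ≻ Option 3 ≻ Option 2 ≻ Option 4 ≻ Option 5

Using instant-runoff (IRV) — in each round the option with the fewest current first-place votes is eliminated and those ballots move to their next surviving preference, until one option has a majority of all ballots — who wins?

Option 3

Round 1: Option 1 8, Option 2 19, Option 3 14, Option 4 7, Option 5 9. Option 4 eliminated.
Round 2: Option 1 8, Option 2 26, Option 3 14, Option 5 9. Option 1 eliminated.
Round 3: Option 2 26, Option 3 22, Option 5 9. Option 5 eliminated.
Round 4: Option 2 26, Option 3 31. Option 3 has a majority (≥29).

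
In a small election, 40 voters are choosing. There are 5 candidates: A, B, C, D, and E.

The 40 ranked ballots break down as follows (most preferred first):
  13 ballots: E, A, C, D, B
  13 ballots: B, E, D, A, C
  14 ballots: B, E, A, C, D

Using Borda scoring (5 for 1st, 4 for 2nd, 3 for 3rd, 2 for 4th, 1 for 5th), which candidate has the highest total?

E

A: 13×4 + 13×2 + 14×3 = 120
B: 13×1 + 13×5 + 14×5 = 148
C: 13×3 + 13×1 + 14×2 = 80
D: 13×2 + 13×3 + 14×1 = 79
E: 13×5 + 13×4 + 14×4 = 173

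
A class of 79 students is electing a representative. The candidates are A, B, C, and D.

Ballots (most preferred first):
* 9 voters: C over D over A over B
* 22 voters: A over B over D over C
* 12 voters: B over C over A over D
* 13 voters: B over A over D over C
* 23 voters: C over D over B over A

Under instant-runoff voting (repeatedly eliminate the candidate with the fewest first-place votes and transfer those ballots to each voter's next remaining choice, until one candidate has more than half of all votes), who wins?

Round 1: A 22, B 25, C 32, D 0. D eliminated.
Round 2: A 22, B 25, C 32. A eliminated.
Round 3: B 47, C 32. B has a majority (≥40).

B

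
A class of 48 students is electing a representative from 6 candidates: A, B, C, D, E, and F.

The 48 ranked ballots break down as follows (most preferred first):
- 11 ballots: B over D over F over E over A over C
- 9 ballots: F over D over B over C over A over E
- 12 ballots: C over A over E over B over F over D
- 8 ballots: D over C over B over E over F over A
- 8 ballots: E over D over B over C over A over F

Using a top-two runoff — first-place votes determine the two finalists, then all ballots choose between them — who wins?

Round 1 first-place votes: A 0, B 11, C 12, D 8, E 8, F 9. C and B advance.
Runoff: C is ranked above B on 20 ballots, B above C on 28.

B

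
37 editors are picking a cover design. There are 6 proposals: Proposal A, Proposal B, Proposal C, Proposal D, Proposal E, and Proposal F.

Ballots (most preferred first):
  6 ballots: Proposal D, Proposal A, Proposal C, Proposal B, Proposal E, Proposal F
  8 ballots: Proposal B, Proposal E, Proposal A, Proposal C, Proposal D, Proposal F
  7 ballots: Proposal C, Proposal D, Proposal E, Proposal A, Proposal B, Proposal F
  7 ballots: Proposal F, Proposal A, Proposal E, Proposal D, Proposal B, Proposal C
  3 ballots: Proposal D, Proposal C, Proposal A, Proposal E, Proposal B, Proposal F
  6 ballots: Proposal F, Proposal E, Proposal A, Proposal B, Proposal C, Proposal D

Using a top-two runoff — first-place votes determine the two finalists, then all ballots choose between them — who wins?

Proposal D

Round 1 first-place votes: Proposal A 0, Proposal B 8, Proposal C 7, Proposal D 9, Proposal E 0, Proposal F 13. Proposal F and Proposal D advance.
Runoff: Proposal F is ranked above Proposal D on 13 ballots, Proposal D above Proposal F on 24.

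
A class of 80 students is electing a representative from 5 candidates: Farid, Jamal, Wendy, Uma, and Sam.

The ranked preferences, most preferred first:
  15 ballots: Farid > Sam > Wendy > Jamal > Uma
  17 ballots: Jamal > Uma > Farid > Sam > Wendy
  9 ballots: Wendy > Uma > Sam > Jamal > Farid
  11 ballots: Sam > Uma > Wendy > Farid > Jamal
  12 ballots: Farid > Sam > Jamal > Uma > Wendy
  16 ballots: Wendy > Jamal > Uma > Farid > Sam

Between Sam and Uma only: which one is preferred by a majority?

Sam is ranked above Uma on 38 ballots; Uma above Sam on 42.

Uma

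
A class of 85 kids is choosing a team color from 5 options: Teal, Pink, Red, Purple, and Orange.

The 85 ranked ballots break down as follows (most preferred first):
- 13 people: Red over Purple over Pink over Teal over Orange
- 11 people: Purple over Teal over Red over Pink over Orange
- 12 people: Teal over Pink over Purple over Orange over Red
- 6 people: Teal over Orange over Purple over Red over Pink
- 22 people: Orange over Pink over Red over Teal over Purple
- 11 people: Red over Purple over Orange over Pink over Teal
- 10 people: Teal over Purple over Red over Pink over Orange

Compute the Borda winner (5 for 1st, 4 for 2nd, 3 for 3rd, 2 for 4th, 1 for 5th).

Teal: 13×2 + 11×4 + 12×5 + 6×5 + 22×2 + 11×1 + 10×5 = 265
Pink: 13×3 + 11×2 + 12×4 + 6×1 + 22×4 + 11×2 + 10×2 = 245
Red: 13×5 + 11×3 + 12×1 + 6×2 + 22×3 + 11×5 + 10×3 = 273
Purple: 13×4 + 11×5 + 12×3 + 6×3 + 22×1 + 11×4 + 10×4 = 267
Orange: 13×1 + 11×1 + 12×2 + 6×4 + 22×5 + 11×3 + 10×1 = 225

Red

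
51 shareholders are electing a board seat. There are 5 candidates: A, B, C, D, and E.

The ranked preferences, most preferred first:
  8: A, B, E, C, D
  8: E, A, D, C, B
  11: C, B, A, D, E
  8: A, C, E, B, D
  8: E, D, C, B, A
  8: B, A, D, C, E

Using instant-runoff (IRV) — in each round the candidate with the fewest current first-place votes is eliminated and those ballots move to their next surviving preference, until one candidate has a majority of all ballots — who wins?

Round 1: A 16, B 8, C 11, D 0, E 16. D eliminated.
Round 2: A 16, B 8, C 11, E 16. B eliminated.
Round 3: A 24, C 11, E 16. C eliminated.
Round 4: A 35, E 16. A has a majority (≥26).

A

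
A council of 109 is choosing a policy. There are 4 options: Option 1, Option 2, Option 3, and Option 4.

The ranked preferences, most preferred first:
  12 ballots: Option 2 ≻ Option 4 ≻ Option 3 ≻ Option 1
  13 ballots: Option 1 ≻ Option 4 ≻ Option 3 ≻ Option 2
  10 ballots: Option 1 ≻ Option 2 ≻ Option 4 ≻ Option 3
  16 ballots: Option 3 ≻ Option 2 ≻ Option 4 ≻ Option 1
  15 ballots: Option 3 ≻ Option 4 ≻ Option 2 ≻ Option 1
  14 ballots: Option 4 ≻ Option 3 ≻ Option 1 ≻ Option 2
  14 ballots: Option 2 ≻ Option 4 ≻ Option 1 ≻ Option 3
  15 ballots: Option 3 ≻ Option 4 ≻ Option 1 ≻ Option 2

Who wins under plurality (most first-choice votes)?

First-place votes: Option 1 23, Option 2 26, Option 3 46, Option 4 14.

Option 3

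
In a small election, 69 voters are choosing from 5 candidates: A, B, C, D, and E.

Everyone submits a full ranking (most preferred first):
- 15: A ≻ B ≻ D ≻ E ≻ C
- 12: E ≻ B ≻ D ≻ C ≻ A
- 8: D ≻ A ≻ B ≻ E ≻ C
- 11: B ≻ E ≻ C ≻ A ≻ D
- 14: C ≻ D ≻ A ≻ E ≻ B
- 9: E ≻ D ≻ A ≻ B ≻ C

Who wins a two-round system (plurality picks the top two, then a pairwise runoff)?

A

Round 1 first-place votes: A 15, B 11, C 14, D 8, E 21. E and A advance.
Runoff: E is ranked above A on 32 ballots, A above E on 37.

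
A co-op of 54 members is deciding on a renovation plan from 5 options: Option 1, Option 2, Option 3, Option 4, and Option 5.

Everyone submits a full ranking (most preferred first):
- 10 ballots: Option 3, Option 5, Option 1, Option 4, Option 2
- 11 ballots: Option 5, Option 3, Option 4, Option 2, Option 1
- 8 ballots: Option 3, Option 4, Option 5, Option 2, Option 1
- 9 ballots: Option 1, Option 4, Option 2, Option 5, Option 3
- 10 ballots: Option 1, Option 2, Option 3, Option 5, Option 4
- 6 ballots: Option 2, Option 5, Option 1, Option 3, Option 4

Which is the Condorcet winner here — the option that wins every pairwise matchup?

Option 3

Option 3 vs Option 1: 29–25
Option 3 vs Option 2: 29–25
Option 3 vs Option 4: 45–9
Option 3 vs Option 5: 28–26
Option 3 beats every other option.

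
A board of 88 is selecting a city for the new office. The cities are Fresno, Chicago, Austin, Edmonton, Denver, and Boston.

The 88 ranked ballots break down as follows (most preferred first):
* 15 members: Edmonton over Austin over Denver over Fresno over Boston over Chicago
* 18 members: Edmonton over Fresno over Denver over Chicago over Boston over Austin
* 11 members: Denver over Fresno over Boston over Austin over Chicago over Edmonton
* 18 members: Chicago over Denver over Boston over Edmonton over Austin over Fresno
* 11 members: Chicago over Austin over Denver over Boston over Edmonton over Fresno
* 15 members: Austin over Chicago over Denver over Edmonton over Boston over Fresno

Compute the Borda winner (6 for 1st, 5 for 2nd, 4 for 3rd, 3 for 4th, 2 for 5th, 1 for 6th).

Denver

Fresno: 15×3 + 18×5 + 11×5 + 18×1 + 11×1 + 15×1 = 234
Chicago: 15×1 + 18×3 + 11×2 + 18×6 + 11×6 + 15×5 = 340
Austin: 15×5 + 18×1 + 11×3 + 18×2 + 11×5 + 15×6 = 307
Edmonton: 15×6 + 18×6 + 11×1 + 18×3 + 11×2 + 15×3 = 330
Denver: 15×4 + 18×4 + 11×6 + 18×5 + 11×4 + 15×4 = 392
Boston: 15×2 + 18×2 + 11×4 + 18×4 + 11×3 + 15×2 = 245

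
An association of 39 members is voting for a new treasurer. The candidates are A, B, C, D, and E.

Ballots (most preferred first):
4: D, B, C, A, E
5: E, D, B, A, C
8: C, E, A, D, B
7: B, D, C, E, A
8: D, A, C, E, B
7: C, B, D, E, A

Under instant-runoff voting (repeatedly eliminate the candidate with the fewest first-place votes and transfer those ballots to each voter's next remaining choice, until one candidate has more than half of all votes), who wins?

Round 1: A 0, B 7, C 15, D 12, E 5. A eliminated.
Round 2: B 7, C 15, D 12, E 5. E eliminated.
Round 3: B 7, C 15, D 17. B eliminated.
Round 4: C 15, D 24. D has a majority (≥20).

D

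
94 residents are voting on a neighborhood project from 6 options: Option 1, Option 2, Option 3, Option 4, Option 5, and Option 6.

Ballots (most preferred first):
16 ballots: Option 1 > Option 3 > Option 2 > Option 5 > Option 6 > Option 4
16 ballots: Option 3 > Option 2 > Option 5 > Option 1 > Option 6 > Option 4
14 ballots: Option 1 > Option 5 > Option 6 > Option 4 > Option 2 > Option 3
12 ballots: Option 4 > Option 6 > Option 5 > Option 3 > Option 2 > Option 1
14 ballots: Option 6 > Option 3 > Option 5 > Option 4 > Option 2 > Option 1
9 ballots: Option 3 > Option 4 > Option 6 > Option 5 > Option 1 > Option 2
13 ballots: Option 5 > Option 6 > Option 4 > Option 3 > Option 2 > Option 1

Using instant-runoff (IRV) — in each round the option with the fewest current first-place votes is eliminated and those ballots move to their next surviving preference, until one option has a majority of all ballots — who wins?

Option 6

Round 1: Option 1 30, Option 2 0, Option 3 25, Option 4 12, Option 5 13, Option 6 14. Option 2 eliminated.
Round 2: Option 1 30, Option 3 25, Option 4 12, Option 5 13, Option 6 14. Option 4 eliminated.
Round 3: Option 1 30, Option 3 25, Option 5 13, Option 6 26. Option 5 eliminated.
Round 4: Option 1 30, Option 3 25, Option 6 39. Option 3 eliminated.
Round 5: Option 1 46, Option 6 48. Option 6 has a majority (≥48).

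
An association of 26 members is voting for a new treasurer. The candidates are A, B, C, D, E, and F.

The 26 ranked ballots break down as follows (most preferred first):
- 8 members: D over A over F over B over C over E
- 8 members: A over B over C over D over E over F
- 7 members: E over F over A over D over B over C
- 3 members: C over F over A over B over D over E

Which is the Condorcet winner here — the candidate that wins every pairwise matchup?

A

A vs B: 26–0
A vs C: 23–3
A vs D: 18–8
A vs E: 19–7
A vs F: 16–10
A beats every other candidate.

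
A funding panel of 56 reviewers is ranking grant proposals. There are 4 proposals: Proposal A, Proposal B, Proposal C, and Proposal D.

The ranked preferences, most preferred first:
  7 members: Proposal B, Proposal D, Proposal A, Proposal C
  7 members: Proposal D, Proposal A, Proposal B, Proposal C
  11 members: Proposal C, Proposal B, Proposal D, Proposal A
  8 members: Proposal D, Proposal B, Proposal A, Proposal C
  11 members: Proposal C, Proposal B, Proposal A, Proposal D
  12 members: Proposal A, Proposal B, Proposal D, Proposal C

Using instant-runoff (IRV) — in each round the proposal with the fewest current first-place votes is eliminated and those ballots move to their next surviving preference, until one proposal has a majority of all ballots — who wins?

Round 1: Proposal A 12, Proposal B 7, Proposal C 22, Proposal D 15. Proposal B eliminated.
Round 2: Proposal A 12, Proposal C 22, Proposal D 22. Proposal A eliminated.
Round 3: Proposal C 22, Proposal D 34. Proposal D has a majority (≥29).

Proposal D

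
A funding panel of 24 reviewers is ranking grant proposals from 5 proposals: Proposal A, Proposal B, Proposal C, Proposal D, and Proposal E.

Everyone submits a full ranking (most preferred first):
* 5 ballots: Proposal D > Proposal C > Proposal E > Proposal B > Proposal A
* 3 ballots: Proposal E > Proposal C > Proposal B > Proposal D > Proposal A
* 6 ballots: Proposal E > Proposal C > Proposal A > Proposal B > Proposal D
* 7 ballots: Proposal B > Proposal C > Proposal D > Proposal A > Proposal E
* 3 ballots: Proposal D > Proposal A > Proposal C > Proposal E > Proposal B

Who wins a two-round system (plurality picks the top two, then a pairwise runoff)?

Round 1 first-place votes: Proposal A 0, Proposal B 7, Proposal C 0, Proposal D 8, Proposal E 9. Proposal E and Proposal D advance.
Runoff: Proposal E is ranked above Proposal D on 9 ballots, Proposal D above Proposal E on 15.

Proposal D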